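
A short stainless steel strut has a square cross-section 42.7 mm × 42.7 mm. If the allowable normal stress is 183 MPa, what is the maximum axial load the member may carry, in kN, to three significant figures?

A = 1823 mm².
P_max = σ_allow · A = 183 · 1823 = 333700 N = 333.7 kN.

334 kN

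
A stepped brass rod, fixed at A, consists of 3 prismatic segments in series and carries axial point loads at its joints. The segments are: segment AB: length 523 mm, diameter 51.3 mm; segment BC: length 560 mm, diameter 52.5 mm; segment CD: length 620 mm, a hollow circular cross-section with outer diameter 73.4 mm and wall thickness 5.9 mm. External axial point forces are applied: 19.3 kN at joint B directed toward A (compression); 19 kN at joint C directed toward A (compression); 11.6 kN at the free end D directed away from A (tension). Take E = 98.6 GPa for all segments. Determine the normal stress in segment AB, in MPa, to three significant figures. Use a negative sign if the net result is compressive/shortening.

Internal axial forces (sectioning from the free end, tension +): N_CD = 11.6 kN, N_BC = -7.4 kN, N_AB = -26.7 kN.
A_AB = 2067 mm².
σ_AB = N_AB/A_AB = -26700/2067 = -12.92 MPa.

-12.9 MPa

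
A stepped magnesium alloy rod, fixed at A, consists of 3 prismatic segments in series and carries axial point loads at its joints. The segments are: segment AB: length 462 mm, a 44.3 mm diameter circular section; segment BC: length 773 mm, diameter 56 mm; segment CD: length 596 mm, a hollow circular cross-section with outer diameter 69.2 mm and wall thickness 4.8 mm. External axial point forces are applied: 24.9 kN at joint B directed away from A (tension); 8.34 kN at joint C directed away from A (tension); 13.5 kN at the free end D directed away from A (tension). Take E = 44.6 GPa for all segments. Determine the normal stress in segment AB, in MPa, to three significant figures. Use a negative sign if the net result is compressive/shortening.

30.3 MPa

Internal axial forces (sectioning from the free end, tension +): N_CD = 13.5 kN, N_BC = 21.84 kN, N_AB = 46.74 kN.
A_AB = 1541 mm².
σ_AB = N_AB/A_AB = 46740/1541 = 30.32 MPa.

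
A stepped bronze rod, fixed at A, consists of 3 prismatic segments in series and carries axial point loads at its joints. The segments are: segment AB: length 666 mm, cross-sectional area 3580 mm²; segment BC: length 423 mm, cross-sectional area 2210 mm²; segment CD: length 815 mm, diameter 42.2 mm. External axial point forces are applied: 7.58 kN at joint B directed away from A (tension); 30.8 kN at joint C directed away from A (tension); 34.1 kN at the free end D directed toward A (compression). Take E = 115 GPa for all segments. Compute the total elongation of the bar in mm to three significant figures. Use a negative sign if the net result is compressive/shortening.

Internal axial forces (sectioning from the free end, tension +): N_CD = -34.1 kN, N_BC = -3.3 kN, N_AB = 4.28 kN.
A_CD = 1399 mm².
δ_AB = 4280·666/(3580·115000) = 0.006924 mm
δ_BC = -3300·423/(2210·115000) = -0.005492 mm
δ_CD = -34100·815/(1399·115000) = -0.1728 mm
δ = Σδ_i = -0.1714 mm.

-0.171 mm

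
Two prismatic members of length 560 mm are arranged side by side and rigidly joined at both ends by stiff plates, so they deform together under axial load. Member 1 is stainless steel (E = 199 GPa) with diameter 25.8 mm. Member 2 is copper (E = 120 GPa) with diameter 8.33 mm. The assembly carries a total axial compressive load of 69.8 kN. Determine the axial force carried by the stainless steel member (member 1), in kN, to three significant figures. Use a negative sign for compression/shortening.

-65.7 kN

A_1 = 522.8 mm².
A_2 = 54.5 mm².
Equal strain + equilibrium ⇒ each member carries load in proportion to AE: A₁E₁ = 104000000 N, A₂E₂ = 6540000 N, ΣAE = 110600000 N.
F₁ = P·A₁E₁/ΣAE = -69800·104000000/110600000 = -65670 N.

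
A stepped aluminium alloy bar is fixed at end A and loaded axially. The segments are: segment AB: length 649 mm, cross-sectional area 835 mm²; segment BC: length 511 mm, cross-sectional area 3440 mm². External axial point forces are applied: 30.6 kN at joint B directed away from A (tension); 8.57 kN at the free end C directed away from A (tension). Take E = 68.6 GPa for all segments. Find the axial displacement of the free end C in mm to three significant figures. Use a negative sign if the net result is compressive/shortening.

0.462 mm

Internal axial forces (sectioning from the free end, tension +): N_BC = 8.57 kN, N_AB = 39.17 kN.
δ_AB = 39170·649/(835·68600) = 0.4438 mm
δ_BC = 8570·511/(3440·68600) = 0.01856 mm
δ = Σδ_i = 0.4624 mm.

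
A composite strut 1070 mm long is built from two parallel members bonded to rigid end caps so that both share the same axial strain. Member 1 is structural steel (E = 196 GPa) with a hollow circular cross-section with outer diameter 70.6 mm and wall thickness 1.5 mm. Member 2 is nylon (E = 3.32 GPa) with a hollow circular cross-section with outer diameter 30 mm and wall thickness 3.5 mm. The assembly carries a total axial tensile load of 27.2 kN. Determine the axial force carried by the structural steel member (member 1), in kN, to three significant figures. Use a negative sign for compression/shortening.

26.8 kN

A_1 = 325.6 mm².
A_2 = 291.4 mm².
Equal strain + equilibrium ⇒ each member carries load in proportion to AE: A₁E₁ = 63820000 N, A₂E₂ = 967400 N, ΣAE = 64790000 N.
F₁ = P·A₁E₁/ΣAE = 27200·63820000/64790000 = 26790 N.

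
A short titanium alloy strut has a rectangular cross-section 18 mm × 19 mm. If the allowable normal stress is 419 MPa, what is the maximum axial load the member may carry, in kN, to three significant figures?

143 kN

A = 342 mm².
P_max = σ_allow · A = 419 · 342 = 143300 N = 143.3 kN.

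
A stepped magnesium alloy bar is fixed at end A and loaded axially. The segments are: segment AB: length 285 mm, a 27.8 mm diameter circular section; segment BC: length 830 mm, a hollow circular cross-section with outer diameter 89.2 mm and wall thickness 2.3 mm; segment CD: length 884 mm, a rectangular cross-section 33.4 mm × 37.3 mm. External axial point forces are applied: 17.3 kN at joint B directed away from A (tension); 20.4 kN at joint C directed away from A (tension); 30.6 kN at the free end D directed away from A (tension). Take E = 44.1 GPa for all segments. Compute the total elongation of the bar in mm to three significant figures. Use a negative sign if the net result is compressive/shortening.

Internal axial forces (sectioning from the free end, tension +): N_CD = 30.6 kN, N_BC = 51 kN, N_AB = 68.3 kN.
A_AB = 607 mm².
A_BC = 627.9 mm².
A_CD = 1246 mm².
δ_AB = 68300·285/(607·44100) = 0.7272 mm
δ_BC = 51000·830/(627.9·44100) = 1.529 mm
δ_CD = 30600·884/(1246·44100) = 0.4924 mm
δ = Σδ_i = 2.748 mm.

2.75 mm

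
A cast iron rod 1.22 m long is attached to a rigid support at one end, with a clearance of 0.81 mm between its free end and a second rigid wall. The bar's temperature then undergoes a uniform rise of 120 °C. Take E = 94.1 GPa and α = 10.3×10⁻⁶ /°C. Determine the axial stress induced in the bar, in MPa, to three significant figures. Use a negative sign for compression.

-53.8 MPa

Free thermal expansion αLΔT = 10.3e-6 · 1220 · 120 = 1.508 mm.
The walls engage after the gap closes; constrained expansion = 1.508 − 0.81 = 0.6979 mm.
The walls impose strain ε = −(0.6979)/1220 = -5.7207e-04; σ = Eε = 94100 · -5.7207e-04 = -53.83 MPa.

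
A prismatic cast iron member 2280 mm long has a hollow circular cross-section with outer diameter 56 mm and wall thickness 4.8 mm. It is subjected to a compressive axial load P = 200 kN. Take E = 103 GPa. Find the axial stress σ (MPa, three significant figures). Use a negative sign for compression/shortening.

-259 MPa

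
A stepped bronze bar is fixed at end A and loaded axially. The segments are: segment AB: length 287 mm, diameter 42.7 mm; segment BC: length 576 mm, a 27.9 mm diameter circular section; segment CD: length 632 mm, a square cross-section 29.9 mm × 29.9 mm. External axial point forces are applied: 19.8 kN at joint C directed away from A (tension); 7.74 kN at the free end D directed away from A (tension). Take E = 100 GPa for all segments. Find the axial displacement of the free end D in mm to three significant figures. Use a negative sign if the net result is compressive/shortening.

Internal axial forces (sectioning from the free end, tension +): N_CD = 7.74 kN, N_BC = 27.54 kN, N_AB = 27.54 kN.
A_AB = 1432 mm².
A_BC = 611.4 mm².
A_CD = 894 mm².
δ_AB = 27540·287/(1432·100000) = 0.0552 mm
δ_BC = 27540·576/(611.4·100000) = 0.2595 mm
δ_CD = 7740·632/(894·100000) = 0.05472 mm
δ = Σδ_i = 0.3694 mm.

0.369 mm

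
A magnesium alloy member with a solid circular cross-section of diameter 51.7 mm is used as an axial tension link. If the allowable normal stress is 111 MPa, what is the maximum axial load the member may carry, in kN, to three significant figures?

233 kN

A = 2099 mm².
P_max = σ_allow · A = 111 · 2099 = 233000 N = 233 kN.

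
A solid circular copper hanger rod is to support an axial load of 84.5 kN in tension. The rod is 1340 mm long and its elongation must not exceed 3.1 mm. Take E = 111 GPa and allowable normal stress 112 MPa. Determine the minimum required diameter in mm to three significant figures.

31.0 mm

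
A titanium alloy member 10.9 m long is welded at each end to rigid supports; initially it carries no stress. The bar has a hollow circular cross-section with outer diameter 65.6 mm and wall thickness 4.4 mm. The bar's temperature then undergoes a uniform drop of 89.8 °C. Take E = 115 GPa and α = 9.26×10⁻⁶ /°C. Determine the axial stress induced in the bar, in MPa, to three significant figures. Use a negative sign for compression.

Free thermal expansion αLΔT = 9.26e-6 · 10900 · -89.8 = -9.064 mm.
The walls impose strain ε = −(-9.064)/10900 = 8.3155e-04; σ = Eε = 115000 · 8.3155e-04 = 95.63 MPa.

95.6 MPa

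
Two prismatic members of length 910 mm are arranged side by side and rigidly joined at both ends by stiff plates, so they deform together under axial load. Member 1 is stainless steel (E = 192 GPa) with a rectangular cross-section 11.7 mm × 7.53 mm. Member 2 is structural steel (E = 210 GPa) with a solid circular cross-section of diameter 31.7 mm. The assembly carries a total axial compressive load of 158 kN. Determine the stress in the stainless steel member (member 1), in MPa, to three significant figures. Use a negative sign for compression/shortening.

-166 MPa

A_1 = 88.1 mm².
A_2 = 789.2 mm².
Equal strain + equilibrium ⇒ each member carries load in proportion to AE: A₁E₁ = 16920000 N, A₂E₂ = 165700000 N, ΣAE = 182700000 N.
σ₁ = P·E₁/ΣAE = -158000·192000/182700000 = -166.1 MPa.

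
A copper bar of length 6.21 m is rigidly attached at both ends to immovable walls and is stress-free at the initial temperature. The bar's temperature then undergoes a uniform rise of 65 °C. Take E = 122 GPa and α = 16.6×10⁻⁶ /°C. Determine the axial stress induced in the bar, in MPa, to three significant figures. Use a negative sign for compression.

-132 MPa

Free thermal expansion αLΔT = 16.6e-6 · 6210 · 65 = 6.701 mm.
The walls impose strain ε = −(6.701)/6210 = -1.0790e-03; σ = Eε = 122000 · -1.0790e-03 = -131.6 MPa.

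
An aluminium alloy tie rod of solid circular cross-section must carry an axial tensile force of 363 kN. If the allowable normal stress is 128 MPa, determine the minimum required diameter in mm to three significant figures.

60.1 mm

Required area A ≥ P/σ_allow = 363000/128 = 2836 mm².
For a solid circular section, d ≥ √(4A/π) = 60.09 mm.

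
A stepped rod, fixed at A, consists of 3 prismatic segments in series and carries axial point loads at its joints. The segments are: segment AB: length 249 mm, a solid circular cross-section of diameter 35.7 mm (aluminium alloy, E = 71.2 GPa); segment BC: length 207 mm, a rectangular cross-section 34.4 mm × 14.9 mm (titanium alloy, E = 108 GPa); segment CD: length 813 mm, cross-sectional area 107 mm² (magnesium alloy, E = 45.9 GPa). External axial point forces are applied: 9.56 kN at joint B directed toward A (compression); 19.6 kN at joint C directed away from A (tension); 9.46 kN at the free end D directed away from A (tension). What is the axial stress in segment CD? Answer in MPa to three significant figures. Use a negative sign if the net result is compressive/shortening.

Internal axial forces (sectioning from the free end, tension +): N_CD = 9.46 kN, N_BC = 29.06 kN, N_AB = 19.5 kN.
σ_CD = N_CD/A_CD = 9460/107 = 88.41 MPa.

88.4 MPa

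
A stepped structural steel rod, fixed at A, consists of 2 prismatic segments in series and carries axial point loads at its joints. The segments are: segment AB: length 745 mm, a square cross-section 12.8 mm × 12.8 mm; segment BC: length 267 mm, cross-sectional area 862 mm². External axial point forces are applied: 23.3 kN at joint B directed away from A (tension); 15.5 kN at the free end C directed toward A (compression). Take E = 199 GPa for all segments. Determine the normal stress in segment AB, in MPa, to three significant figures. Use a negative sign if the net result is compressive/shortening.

Internal axial forces (sectioning from the free end, tension +): N_BC = -15.5 kN, N_AB = 7.8 kN.
A_AB = 163.8 mm².
σ_AB = N_AB/A_AB = 7800/163.8 = 47.61 MPa.

47.6 MPa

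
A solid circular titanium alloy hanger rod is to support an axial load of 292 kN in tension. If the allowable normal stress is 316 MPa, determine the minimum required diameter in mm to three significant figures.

34.3 mm

Required area A ≥ P/σ_allow = 292000/316 = 924.1 mm².
For a solid circular section, d ≥ √(4A/π) = 34.3 mm.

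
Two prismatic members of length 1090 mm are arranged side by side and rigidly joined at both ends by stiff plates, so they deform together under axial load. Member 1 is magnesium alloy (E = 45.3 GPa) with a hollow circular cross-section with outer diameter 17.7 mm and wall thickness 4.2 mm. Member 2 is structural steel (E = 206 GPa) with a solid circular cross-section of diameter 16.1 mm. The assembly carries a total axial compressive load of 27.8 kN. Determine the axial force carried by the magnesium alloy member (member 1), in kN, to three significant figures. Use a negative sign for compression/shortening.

A_1 = 178.1 mm².
A_2 = 203.6 mm².
Equal strain + equilibrium ⇒ each member carries load in proportion to AE: A₁E₁ = 8069000 N, A₂E₂ = 41940000 N, ΣAE = 50010000 N.
F₁ = P·A₁E₁/ΣAE = -27800·8069000/50010000 = -4486 N.

-4.49 kN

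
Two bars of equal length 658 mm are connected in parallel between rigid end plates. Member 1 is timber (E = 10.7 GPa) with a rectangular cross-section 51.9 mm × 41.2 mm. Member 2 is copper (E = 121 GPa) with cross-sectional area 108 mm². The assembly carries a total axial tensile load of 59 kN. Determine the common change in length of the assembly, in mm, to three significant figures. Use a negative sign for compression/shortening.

A_1 = 2138 mm².
Equal strain + equilibrium ⇒ each member carries load in proportion to AE: A₁E₁ = 22880000 N, A₂E₂ = 13070000 N, ΣAE = 35950000 N.
δ = PL/ΣAE = 59000·658/35950000 = 1.08 mm.

1.08 mm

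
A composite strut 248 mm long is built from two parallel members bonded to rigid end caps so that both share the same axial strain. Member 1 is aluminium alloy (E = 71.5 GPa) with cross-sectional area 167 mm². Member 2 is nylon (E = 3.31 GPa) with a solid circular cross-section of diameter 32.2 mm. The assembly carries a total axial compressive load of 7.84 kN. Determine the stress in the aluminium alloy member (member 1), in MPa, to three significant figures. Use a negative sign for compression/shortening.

-38.3 MPa

A_2 = 814.3 mm².
Equal strain + equilibrium ⇒ each member carries load in proportion to AE: A₁E₁ = 11940000 N, A₂E₂ = 2695000 N, ΣAE = 14640000 N.
σ₁ = P·E₁/ΣAE = -7840·71500/14640000 = -38.3 MPa.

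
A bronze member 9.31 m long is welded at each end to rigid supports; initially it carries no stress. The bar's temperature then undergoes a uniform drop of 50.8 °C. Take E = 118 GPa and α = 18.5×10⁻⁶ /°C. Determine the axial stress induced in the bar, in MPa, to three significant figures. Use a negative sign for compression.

111 MPa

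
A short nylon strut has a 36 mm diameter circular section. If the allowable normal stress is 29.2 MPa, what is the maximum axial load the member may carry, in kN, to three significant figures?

A = 1018 mm².
P_max = σ_allow · A = 29.2 · 1018 = 29720 N = 29.72 kN.

29.7 kN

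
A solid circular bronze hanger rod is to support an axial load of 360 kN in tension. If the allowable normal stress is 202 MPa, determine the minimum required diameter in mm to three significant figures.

47.6 mm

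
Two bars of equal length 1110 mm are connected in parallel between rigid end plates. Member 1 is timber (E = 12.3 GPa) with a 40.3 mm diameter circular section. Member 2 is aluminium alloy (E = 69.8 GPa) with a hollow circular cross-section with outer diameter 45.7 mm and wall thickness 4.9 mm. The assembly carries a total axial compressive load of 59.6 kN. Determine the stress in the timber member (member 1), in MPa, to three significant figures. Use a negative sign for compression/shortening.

-12.3 MPa

A_1 = 1276 mm².
A_2 = 628.1 mm².
Equal strain + equilibrium ⇒ each member carries load in proportion to AE: A₁E₁ = 15690000 N, A₂E₂ = 43840000 N, ΣAE = 59530000 N.
σ₁ = P·E₁/ΣAE = -59600·12300/59530000 = -12.31 MPa.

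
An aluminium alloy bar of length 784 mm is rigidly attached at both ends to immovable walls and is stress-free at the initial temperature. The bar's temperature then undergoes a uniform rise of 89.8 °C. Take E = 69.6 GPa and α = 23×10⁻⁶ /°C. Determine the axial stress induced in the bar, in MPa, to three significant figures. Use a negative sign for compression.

Free thermal expansion αLΔT = 23e-6 · 784 · 89.8 = 1.619 mm.
The walls impose strain ε = −(1.619)/784 = -2.0654e-03; σ = Eε = 69600 · -2.0654e-03 = -143.8 MPa.

-144 MPa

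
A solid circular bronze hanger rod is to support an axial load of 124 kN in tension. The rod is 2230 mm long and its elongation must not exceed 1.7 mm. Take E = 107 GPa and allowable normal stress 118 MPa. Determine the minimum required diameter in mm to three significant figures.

Required area A ≥ P/σ_allow = 124000/118 = 1051 mm².
For a solid circular section, d ≥ √(4A/π) = 36.58 mm.
Elongation limit: A ≥ PL/(Eδ_allow) = 124000·2230/(107000·1.7) = 1520 mm² ⇒ d ≥ 43.99 mm.
The elongation limit governs.

44.0 mm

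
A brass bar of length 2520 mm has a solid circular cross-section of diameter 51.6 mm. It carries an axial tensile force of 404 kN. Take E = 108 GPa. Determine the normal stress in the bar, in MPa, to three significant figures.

A = 2091 mm².
σ = N/A = 404000/2091 = 193.2 MPa.

193 MPa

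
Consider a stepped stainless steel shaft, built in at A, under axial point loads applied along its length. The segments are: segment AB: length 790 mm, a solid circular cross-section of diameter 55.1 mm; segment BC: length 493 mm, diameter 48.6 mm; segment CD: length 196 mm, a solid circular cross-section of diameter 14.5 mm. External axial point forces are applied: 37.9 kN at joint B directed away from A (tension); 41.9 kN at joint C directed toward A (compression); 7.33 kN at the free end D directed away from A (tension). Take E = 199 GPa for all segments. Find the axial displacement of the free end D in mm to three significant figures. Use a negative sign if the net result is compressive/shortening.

0.00310 mm

Internal axial forces (sectioning from the free end, tension +): N_CD = 7.33 kN, N_BC = -34.57 kN, N_AB = 3.33 kN.
A_AB = 2384 mm².
A_BC = 1855 mm².
A_CD = 165.1 mm².
δ_AB = 3330·790/(2384·199000) = 0.005544 mm
δ_BC = -34570·493/(1855·199000) = -0.04617 mm
δ_CD = 7330·196/(165.1·199000) = 0.04372 mm
δ = Σδ_i = 0.003097 mm.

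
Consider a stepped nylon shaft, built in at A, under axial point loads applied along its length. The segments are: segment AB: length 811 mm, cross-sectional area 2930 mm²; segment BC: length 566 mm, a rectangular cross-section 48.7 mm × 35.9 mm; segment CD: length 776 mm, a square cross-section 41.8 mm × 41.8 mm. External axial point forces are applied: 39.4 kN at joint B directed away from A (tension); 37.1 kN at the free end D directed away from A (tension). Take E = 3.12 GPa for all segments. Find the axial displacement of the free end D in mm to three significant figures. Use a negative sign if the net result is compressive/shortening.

Internal axial forces (sectioning from the free end, tension +): N_CD = 37.1 kN, N_BC = 37.1 kN, N_AB = 76.5 kN.
A_BC = 1748 mm².
A_CD = 1747 mm².
δ_AB = 76500·811/(2930·3120) = 6.787 mm
δ_BC = 37100·566/(1748·3120) = 3.85 mm
δ_CD = 37100·776/(1747·3120) = 5.281 mm
δ = Σδ_i = 15.92 mm.

15.9 mm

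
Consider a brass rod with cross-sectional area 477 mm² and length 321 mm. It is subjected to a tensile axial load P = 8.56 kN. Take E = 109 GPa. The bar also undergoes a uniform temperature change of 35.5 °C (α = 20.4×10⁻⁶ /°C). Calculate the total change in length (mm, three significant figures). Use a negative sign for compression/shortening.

0.285 mm

δ_mech = NL/(AE) = 8560·321/(477·109000) = 0.05285 mm.
δ_thermal = αLΔT = 20.4e-6·321·35.5 = 0.2325 mm.
δ = δ_mech + δ_thermal = 0.2853 mm.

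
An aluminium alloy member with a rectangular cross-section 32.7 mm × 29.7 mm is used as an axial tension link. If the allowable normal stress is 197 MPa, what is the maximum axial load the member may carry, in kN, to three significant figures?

191 kN

A = 971.2 mm².
P_max = σ_allow · A = 197 · 971.2 = 191300 N = 191.3 kN.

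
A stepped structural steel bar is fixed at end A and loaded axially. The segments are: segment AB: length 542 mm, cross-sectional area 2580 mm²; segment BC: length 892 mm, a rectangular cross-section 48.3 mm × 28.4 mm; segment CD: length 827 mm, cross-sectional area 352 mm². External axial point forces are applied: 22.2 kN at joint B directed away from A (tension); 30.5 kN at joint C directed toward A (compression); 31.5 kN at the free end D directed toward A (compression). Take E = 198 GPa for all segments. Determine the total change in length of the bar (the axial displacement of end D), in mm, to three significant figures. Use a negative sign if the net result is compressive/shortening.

-0.620 mm

Internal axial forces (sectioning from the free end, tension +): N_CD = -31.5 kN, N_BC = -62 kN, N_AB = -39.8 kN.
A_BC = 1372 mm².
δ_AB = -39800·542/(2580·198000) = -0.04223 mm
δ_BC = -62000·892/(1372·198000) = -0.2036 mm
δ_CD = -31500·827/(352·198000) = -0.3738 mm
δ = Σδ_i = -0.6196 mm.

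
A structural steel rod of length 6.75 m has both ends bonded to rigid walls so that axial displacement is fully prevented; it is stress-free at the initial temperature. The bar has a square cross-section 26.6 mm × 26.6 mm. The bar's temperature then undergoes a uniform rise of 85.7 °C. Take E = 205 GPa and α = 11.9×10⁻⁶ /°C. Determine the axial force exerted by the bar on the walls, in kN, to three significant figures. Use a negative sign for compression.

-148 kN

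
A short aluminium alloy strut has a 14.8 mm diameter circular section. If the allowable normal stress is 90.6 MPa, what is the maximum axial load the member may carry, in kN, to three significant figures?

A = 172 mm².
P_max = σ_allow · A = 90.6 · 172 = 15590 N = 15.59 kN.

15.6 kN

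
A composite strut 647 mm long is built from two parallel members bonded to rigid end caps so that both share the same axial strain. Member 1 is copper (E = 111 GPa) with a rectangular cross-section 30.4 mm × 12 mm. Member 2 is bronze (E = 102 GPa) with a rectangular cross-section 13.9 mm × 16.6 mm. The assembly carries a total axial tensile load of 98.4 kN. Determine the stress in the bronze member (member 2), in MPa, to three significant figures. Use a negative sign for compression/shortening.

157 MPa

A_1 = 364.8 mm².
A_2 = 230.7 mm².
Equal strain + equilibrium ⇒ each member carries load in proportion to AE: A₁E₁ = 40490000 N, A₂E₂ = 23540000 N, ΣAE = 64030000 N.
σ₂ = P·E₂/ΣAE = 98400·102000/64030000 = 156.8 MPa.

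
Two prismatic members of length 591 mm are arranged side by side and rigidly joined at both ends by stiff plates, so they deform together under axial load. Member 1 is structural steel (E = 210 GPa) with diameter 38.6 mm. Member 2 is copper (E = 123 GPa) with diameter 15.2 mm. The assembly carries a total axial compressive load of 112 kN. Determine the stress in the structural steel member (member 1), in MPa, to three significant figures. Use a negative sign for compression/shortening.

A_1 = 1170 mm².
A_2 = 181.5 mm².
Equal strain + equilibrium ⇒ each member carries load in proportion to AE: A₁E₁ = 245700000 N, A₂E₂ = 22320000 N, ΣAE = 268100000 N.
σ₁ = P·E₁/ΣAE = -112000·210000/268100000 = -87.74 MPa.

-87.7 MPa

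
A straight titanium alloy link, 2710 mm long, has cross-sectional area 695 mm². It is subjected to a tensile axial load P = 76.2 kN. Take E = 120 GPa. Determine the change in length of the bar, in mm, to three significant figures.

δ_mech = NL/(AE) = 76200·2710/(695·120000) = 2.476 mm.

2.48 mm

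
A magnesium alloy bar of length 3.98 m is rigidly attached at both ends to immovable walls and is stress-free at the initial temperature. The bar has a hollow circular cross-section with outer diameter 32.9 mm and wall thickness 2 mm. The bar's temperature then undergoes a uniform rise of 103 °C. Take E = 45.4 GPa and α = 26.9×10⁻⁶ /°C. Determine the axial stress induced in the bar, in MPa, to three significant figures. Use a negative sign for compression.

Free thermal expansion αLΔT = 26.9e-6 · 3980 · 103 = 11.03 mm.
The walls impose strain ε = −(11.03)/3980 = -2.7707e-03; σ = Eε = 45400 · -2.7707e-03 = -125.8 MPa.

-126 MPa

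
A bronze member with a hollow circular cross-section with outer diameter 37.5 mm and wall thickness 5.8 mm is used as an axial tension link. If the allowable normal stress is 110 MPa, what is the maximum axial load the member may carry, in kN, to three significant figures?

A = 577.6 mm².
P_max = σ_allow · A = 110 · 577.6 = 63540 N = 63.54 kN.

63.5 kN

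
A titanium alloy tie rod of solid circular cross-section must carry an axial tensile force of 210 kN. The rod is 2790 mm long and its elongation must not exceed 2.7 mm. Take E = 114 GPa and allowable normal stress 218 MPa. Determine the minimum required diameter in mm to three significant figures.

Required area A ≥ P/σ_allow = 210000/218 = 963.3 mm².
For a solid circular section, d ≥ √(4A/π) = 35.02 mm.
Elongation limit: A ≥ PL/(Eδ_allow) = 210000·2790/(114000·2.7) = 1904 mm² ⇒ d ≥ 49.23 mm.
The elongation limit governs.

49.2 mm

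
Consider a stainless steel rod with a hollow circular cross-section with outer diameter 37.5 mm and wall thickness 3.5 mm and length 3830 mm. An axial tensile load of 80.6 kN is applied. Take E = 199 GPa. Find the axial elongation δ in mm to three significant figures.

4.15 mm

A = 373.8 mm².
δ_mech = NL/(AE) = 80600·3830/(373.8·199000) = 4.149 mm.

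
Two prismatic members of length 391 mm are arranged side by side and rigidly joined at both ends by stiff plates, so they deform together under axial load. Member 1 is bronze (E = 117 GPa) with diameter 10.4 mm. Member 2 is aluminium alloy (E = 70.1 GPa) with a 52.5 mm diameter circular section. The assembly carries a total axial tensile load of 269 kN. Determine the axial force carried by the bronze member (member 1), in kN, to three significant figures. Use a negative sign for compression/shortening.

16.5 kN

A_1 = 84.95 mm².
A_2 = 2165 mm².
Equal strain + equilibrium ⇒ each member carries load in proportion to AE: A₁E₁ = 9939000 N, A₂E₂ = 151700000 N, ΣAE = 161700000 N.
F₁ = P·A₁E₁/ΣAE = 269000·9939000/161700000 = 16540 N.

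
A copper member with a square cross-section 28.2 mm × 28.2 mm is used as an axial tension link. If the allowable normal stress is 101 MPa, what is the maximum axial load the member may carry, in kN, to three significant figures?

80.3 kN

A = 795.2 mm².
P_max = σ_allow · A = 101 · 795.2 = 80320 N = 80.32 kN.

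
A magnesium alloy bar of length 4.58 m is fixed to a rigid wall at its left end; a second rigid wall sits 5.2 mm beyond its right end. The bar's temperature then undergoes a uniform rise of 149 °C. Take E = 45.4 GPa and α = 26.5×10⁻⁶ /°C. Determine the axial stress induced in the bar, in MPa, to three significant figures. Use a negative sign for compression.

-128 MPa

Free thermal expansion αLΔT = 26.5e-6 · 4580 · 149 = 18.08 mm.
The walls engage after the gap closes; constrained expansion = 18.08 − 5.2 = 12.88 mm.
The walls impose strain ε = −(12.88)/4580 = -2.8131e-03; σ = Eε = 45400 · -2.8131e-03 = -127.7 MPa.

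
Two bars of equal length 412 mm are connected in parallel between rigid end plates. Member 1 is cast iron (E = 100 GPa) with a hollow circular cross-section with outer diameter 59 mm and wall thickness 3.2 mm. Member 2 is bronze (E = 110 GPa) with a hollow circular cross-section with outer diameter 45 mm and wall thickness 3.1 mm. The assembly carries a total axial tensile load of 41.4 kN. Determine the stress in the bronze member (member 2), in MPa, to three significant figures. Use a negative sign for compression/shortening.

45.1 MPa

A_1 = 561 mm².
A_2 = 408.1 mm².
Equal strain + equilibrium ⇒ each member carries load in proportion to AE: A₁E₁ = 56100000 N, A₂E₂ = 44890000 N, ΣAE = 101000000 N.
σ₂ = P·E₂/ΣAE = 41400·110000/101000000 = 45.1 MPa.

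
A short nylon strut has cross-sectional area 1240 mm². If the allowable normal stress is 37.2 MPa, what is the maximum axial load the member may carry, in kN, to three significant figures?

P_max = σ_allow · A = 37.2 · 1240 = 46130 N = 46.13 kN.

46.1 kN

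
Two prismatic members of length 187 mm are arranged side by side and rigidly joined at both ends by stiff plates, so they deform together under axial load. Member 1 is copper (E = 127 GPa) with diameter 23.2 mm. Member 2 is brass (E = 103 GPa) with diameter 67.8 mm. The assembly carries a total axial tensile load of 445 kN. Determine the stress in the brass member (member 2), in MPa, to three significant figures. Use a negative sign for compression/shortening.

A_1 = 422.7 mm².
A_2 = 3610 mm².
Equal strain + equilibrium ⇒ each member carries load in proportion to AE: A₁E₁ = 53690000 N, A₂E₂ = 371900000 N, ΣAE = 425600000 N.
σ₂ = P·E₂/ΣAE = 445000·103000/425600000 = 107.7 MPa.

108 MPa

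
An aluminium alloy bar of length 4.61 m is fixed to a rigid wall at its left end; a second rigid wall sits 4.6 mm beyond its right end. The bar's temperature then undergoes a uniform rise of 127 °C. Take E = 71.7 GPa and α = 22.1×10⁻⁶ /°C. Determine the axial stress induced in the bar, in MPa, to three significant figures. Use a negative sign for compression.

-130 MPa

Free thermal expansion αLΔT = 22.1e-6 · 4610 · 127 = 12.94 mm.
The walls engage after the gap closes; constrained expansion = 12.94 − 4.6 = 8.339 mm.
The walls impose strain ε = −(8.339)/4610 = -1.8089e-03; σ = Eε = 71700 · -1.8089e-03 = -129.7 MPa.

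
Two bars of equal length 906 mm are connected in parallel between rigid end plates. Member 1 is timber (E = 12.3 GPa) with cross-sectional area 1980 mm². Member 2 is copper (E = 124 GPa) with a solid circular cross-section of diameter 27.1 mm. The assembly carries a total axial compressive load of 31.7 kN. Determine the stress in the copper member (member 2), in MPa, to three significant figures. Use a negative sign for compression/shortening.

-41.0 MPa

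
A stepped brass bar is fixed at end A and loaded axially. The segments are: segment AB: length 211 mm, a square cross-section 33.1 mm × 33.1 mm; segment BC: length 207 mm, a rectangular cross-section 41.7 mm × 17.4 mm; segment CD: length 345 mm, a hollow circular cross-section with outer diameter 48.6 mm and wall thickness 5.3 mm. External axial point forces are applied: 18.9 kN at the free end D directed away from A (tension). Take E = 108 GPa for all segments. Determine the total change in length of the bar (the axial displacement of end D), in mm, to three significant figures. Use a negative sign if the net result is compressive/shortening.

0.167 mm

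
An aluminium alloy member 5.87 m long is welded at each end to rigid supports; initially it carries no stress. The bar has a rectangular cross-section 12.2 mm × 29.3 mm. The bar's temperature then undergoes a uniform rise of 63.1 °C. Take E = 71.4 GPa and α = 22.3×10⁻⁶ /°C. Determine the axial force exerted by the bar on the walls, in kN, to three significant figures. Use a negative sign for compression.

-35.9 kN

Free thermal expansion αLΔT = 22.3e-6 · 5870 · 63.1 = 8.26 mm.
The walls impose strain ε = −(8.26)/5870 = -1.4071e-03; σ = Eε = 71400 · -1.4071e-03 = -100.5 MPa.
Wall reaction R = σ·A = -100.5·357.5 = -35910 N = -35.91 kN.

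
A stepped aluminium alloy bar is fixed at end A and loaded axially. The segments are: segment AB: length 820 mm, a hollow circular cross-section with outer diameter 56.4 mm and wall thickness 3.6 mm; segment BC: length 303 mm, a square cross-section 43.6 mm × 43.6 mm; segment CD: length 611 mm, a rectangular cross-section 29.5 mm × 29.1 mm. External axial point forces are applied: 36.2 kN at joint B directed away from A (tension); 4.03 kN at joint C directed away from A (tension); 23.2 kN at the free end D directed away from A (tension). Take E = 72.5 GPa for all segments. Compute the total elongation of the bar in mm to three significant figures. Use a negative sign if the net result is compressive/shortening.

Internal axial forces (sectioning from the free end, tension +): N_CD = 23.2 kN, N_BC = 27.23 kN, N_AB = 63.43 kN.
A_AB = 597.2 mm².
A_BC = 1901 mm².
A_CD = 858.5 mm².
δ_AB = 63430·820/(597.2·72500) = 1.201 mm
δ_BC = 27230·303/(1901·72500) = 0.05987 mm
δ_CD = 23200·611/(858.5·72500) = 0.2278 mm
δ = Σδ_i = 1.489 mm.

1.49 mm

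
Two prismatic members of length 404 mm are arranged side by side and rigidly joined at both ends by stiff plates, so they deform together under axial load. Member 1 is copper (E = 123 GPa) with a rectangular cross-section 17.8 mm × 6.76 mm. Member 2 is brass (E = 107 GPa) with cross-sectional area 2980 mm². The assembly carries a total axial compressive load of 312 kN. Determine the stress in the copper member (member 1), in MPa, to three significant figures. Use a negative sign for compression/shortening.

-115 MPa

A_1 = 120.3 mm².
Equal strain + equilibrium ⇒ each member carries load in proportion to AE: A₁E₁ = 14800000 N, A₂E₂ = 318900000 N, ΣAE = 333700000 N.
σ₁ = P·E₁/ΣAE = -312000·123000/333700000 = -115 MPa.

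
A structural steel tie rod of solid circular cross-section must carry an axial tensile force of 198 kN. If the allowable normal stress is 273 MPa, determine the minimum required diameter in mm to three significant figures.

Required area A ≥ P/σ_allow = 198000/273 = 725.3 mm².
For a solid circular section, d ≥ √(4A/π) = 30.39 mm.

30.4 mm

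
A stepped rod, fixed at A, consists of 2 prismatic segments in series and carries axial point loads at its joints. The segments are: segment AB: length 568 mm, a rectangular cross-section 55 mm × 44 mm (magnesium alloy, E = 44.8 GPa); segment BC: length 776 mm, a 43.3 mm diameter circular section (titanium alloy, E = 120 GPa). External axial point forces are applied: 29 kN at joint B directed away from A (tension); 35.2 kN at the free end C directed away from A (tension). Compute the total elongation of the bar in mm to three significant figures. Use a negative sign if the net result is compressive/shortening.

0.491 mm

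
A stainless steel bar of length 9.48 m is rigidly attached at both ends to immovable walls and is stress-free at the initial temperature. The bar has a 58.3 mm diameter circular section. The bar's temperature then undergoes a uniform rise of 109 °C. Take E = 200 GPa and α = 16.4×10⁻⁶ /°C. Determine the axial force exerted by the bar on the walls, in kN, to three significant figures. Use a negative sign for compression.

Free thermal expansion αLΔT = 16.4e-6 · 9480 · 109 = 16.95 mm.
The walls impose strain ε = −(16.95)/9480 = -1.7876e-03; σ = Eε = 200000 · -1.7876e-03 = -357.5 MPa.
Wall reaction R = σ·A = -357.5·2669 = -954400 N = -954.4 kN.

-954 kN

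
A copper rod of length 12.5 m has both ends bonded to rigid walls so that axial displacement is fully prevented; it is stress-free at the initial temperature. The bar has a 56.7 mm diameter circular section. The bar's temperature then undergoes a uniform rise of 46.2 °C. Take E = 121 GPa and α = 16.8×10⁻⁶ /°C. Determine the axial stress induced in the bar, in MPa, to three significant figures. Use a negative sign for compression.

Free thermal expansion αLΔT = 16.8e-6 · 12500 · 46.2 = 9.702 mm.
The walls impose strain ε = −(9.702)/12500 = -7.7616e-04; σ = Eε = 121000 · -7.7616e-04 = -93.92 MPa.

-93.9 MPa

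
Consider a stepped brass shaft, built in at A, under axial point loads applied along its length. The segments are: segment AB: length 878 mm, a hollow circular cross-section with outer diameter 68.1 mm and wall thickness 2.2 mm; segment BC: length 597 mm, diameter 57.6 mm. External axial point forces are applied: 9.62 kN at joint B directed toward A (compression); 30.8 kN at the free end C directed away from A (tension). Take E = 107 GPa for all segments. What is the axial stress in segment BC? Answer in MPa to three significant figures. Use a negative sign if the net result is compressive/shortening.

Internal axial forces (sectioning from the free end, tension +): N_BC = 30.8 kN, N_AB = 21.18 kN.
A_BC = 2606 mm².
σ_BC = N_BC/A_BC = 30800/2606 = 11.82 MPa.

11.8 MPa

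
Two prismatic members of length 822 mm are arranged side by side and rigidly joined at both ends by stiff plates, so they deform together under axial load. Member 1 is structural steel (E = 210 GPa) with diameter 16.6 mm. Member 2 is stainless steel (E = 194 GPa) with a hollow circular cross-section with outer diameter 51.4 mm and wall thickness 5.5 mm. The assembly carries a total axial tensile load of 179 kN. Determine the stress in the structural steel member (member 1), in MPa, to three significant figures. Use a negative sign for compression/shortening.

A_1 = 216.4 mm².
A_2 = 793.1 mm².
Equal strain + equilibrium ⇒ each member carries load in proportion to AE: A₁E₁ = 45450000 N, A₂E₂ = 153900000 N, ΣAE = 199300000 N.
σ₁ = P·E₁/ΣAE = 179000·210000/199300000 = 188.6 MPa.

189 MPa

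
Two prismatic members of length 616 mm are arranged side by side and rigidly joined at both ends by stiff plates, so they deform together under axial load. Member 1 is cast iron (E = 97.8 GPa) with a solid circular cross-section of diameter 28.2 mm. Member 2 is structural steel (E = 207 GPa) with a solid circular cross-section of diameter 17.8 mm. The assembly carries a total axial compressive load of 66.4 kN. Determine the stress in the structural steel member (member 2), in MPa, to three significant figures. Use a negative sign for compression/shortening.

-122 MPa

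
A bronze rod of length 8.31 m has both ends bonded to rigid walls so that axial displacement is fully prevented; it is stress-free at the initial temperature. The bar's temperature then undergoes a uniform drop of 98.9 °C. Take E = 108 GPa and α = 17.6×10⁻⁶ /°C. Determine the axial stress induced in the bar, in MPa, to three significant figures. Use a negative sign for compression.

Free thermal expansion αLΔT = 17.6e-6 · 8310 · -98.9 = -14.46 mm.
The walls impose strain ε = −(-14.46)/8310 = 1.7406e-03; σ = Eε = 108000 · 1.7406e-03 = 188 MPa.

188 MPa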